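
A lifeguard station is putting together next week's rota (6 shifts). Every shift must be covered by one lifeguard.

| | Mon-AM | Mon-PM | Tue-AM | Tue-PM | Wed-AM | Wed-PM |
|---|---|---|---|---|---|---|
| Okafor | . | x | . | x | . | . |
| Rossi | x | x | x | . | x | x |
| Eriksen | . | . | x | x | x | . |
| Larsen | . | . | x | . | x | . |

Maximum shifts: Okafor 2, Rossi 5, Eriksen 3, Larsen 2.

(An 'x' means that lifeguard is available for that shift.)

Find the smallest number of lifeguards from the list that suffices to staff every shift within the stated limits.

2

6 slots to fill and no one can take more than 5, so at least ⌈6/5⌉ = 2 lifeguards are needed.
Okafor and Rossi alone can cover everything: Mon-AM→Rossi, Mon-PM→Okafor, Tue-AM→Rossi, Tue-PM→Okafor, Wed-AM→Rossi, Wed-PM→Rossi.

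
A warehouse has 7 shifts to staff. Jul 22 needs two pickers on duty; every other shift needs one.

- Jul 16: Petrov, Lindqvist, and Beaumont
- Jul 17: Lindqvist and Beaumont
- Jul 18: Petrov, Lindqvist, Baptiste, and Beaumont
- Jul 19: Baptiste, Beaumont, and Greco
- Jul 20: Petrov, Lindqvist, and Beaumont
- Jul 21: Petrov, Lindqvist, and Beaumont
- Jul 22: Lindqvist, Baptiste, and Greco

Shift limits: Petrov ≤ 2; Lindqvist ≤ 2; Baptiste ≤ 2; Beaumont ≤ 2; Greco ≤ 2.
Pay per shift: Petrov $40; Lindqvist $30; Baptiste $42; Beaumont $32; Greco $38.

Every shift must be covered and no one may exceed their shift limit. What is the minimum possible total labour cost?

$280

Picking the cheapest available picker for each shift independently would cost $250, but that ignores the shift limits.
An optimal schedule: Jul 16→Beaumont, Jul 17→Lindqvist, Jul 18→Petrov, Jul 19→Greco, Jul 20→Beaumont, Jul 21→Petrov, Jul 22→Lindqvist+Greco.
Total: 32 + 30 + 40 + 38 + 32 + 40 + 30 + 38 = $280.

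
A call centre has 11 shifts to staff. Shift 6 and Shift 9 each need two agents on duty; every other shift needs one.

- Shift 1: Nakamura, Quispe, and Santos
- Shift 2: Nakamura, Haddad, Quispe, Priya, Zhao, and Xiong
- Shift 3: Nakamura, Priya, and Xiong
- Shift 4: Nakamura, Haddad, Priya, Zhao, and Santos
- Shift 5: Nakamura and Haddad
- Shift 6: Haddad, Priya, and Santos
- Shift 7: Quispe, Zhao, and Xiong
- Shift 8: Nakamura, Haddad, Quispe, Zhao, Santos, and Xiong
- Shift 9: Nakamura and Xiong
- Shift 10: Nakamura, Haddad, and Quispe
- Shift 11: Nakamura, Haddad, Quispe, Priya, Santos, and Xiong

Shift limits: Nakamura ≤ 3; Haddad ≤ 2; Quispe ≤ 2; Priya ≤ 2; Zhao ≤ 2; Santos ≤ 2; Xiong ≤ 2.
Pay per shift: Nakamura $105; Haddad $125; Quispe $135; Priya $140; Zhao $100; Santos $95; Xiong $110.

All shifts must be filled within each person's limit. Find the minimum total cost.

$1445

Shift 9 can only be covered by Nakamura and Xiong, so that assignment is forced.
Picking the cheapest available agent for each shift independently would cost $1330, but that ignores the shift limits.
An optimal schedule: Shift 1→Santos, Shift 2→Xiong, Shift 3→Nakamura, Shift 4→Zhao, Shift 5→Nakamura, Shift 6→Santos+Haddad, Shift 7→Zhao, Shift 8→Quispe, Shift 9→Nakamura+Xiong, Shift 10→Haddad, Shift 11→Quispe.
Total: 95 + 110 + 105 + 100 + 105 + 95 + 125 + 100 + 135 + 105 + 110 + 125 + 135 = $1445.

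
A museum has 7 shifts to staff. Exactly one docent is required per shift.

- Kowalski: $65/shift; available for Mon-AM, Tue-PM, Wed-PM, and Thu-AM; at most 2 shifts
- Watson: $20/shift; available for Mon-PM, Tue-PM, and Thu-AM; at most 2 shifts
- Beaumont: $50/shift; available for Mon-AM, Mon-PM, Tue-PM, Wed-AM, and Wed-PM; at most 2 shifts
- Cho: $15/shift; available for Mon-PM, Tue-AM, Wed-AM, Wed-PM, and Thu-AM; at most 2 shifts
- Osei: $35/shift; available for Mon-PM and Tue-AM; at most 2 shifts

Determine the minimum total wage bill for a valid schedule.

Picking the cheapest available docent for each shift independently would cost $145, but that ignores the shift limits.
An optimal schedule: Mon-AM→Beaumont, Mon-PM→Osei, Tue-AM→Osei, Tue-PM→Watson, Wed-AM→Cho, Wed-PM→Cho, Thu-AM→Watson.
Total: 50 + 35 + 35 + 20 + 15 + 15 + 20 = $190.

$190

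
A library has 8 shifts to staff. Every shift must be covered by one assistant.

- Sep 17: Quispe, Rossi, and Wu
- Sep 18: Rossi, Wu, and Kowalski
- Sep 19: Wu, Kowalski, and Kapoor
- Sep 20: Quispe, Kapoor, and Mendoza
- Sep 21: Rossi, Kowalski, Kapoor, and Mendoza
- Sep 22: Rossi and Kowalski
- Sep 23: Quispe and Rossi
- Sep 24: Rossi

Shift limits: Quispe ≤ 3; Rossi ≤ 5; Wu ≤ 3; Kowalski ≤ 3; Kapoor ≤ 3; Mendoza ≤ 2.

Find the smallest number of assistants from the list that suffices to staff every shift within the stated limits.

2

8 slots to fill and no one can take more than 5, so at least ⌈8/5⌉ = 2 assistants are needed.
Rossi and Kapoor alone can cover everything: Sep 17→Rossi, Sep 18→Rossi, Sep 19→Kapoor, Sep 20→Kapoor, Sep 21→Kapoor, Sep 22→Rossi, Sep 23→Rossi, Sep 24→Rossi.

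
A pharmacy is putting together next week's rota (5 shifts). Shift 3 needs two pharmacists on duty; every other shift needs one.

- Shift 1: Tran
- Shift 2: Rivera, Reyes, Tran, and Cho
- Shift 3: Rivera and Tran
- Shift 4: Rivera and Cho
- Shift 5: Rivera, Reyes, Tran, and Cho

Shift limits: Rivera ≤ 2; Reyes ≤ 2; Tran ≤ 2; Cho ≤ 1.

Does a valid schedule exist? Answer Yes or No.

Shift 1 can only be covered by Tran, so that assignment is forced.
Shift 3 can only be covered by Rivera and Tran, so that assignment is forced.
One valid schedule: Shift 1→Tran, Shift 2→Reyes, Shift 3→Rivera+Tran, Shift 4→Rivera, Shift 5→Reyes.
Loads: Rivera 2/2, Reyes 2/2, Tran 2/2, Cho 0/1 — all within limits.

Yes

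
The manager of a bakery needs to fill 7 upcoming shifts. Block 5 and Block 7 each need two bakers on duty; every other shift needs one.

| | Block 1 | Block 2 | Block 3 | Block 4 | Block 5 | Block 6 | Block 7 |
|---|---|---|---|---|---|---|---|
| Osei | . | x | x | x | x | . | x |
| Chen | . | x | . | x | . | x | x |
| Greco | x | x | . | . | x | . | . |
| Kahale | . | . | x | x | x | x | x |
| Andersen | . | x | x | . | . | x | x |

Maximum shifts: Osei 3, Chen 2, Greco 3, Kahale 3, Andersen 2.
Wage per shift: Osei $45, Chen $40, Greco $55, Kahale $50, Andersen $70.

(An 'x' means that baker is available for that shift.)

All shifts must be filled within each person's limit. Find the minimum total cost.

$420

Block 1 can only be covered by Greco, so that assignment is forced.
Picking the cheapest available baker for each shift independently would cost $400, but that ignores the shift limits.
An optimal schedule: Block 1→Greco, Block 2→Chen, Block 3→Osei, Block 4→Chen, Block 5→Osei+Kahale, Block 6→Kahale, Block 7→Osei+Kahale.
Total: 55 + 40 + 45 + 40 + 45 + 50 + 50 + 45 + 50 = $420.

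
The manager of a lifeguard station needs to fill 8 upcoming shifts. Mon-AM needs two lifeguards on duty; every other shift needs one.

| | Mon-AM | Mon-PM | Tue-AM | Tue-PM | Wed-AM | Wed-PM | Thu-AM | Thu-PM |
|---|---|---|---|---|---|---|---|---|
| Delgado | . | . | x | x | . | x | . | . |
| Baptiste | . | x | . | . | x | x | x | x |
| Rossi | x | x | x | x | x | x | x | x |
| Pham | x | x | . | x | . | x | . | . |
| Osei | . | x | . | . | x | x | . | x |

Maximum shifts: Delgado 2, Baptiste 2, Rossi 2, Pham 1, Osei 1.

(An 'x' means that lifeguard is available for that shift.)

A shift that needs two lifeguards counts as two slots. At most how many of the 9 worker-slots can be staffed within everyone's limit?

Total capacity across all lifeguards is 2+2+2+1+1 = 8, and 9 slots are needed, so at most 8 can be filled.
An assignment achieving 8: Mon-AM→Rossi+Pham, Mon-PM→Osei, Tue-AM→Delgado, Tue-PM→Delgado, Wed-AM→Baptiste, Thu-AM→Baptiste, Thu-PM→Rossi.
Loads: Delgado 2/2, Baptiste 2/2, Rossi 2/2, Pham 1/1, Osei 1/1.

8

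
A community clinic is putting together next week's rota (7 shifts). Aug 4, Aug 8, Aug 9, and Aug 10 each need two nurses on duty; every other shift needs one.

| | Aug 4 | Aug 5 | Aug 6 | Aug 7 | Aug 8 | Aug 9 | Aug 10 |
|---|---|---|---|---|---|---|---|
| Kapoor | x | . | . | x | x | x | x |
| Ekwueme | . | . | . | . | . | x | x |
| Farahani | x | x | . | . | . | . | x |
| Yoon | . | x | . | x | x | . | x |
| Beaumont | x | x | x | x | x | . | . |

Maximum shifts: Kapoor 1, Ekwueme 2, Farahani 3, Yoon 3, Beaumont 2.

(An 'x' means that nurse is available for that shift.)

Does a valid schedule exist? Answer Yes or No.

Total capacity is 11 and 11 slots are needed, so capacity alone doesn't rule it out.
Shifts {Aug 4, Aug 6, Aug 8, Aug 9} need 7 worker-slots in total, but the nurses available for any of those shifts (Kapoor, Ekwueme, Farahani, Yoon, and Beaumont) can supply at most 6 among them. So no valid schedule exists.

No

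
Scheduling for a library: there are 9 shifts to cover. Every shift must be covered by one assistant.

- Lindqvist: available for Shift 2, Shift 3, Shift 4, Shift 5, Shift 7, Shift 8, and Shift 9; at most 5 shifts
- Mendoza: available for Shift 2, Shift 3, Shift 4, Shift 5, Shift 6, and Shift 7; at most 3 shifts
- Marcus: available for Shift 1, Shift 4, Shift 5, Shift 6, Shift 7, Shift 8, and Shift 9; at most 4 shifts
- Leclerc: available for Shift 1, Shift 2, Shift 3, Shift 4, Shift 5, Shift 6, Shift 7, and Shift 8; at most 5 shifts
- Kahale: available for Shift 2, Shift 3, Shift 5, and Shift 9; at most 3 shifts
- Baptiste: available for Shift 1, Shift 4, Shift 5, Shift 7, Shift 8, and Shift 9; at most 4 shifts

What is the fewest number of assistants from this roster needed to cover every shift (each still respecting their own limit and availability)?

9 slots to fill and no one can take more than 5, so at least ⌈9/5⌉ = 2 assistants are needed.
Lindqvist and Marcus alone can cover everything: Shift 1→Marcus, Shift 2→Lindqvist, Shift 3→Lindqvist, Shift 4→Lindqvist, Shift 5→Lindqvist, Shift 6→Marcus, Shift 7→Lindqvist, Shift 8→Marcus, Shift 9→Marcus.

2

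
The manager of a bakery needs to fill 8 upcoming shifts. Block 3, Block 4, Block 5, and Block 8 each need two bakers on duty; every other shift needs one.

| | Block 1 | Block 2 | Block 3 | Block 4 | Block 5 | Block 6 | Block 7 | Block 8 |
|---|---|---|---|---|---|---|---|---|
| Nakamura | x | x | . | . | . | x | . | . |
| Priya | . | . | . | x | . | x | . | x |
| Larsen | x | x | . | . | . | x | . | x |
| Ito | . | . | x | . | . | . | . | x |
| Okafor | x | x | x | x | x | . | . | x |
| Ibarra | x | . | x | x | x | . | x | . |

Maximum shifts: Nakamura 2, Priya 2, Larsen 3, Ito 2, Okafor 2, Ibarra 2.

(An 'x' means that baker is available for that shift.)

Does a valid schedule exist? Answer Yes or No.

Total capacity is 13 and 12 slots are needed, so capacity alone doesn't rule it out.
Shifts {Block 3, Block 4, Block 5, Block 7} need 7 worker-slots in total, but the bakers available for any of those shifts (Priya, Ito, Okafor, and Ibarra) can supply at most 6 among them. So no valid schedule exists.

No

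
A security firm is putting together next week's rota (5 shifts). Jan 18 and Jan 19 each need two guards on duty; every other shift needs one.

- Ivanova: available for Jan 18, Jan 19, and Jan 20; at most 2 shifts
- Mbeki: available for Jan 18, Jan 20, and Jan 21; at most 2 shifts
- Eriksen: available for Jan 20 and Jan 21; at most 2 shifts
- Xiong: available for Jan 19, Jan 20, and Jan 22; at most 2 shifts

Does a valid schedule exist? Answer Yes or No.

Yes

Jan 18 can only be covered by Ivanova and Mbeki, so that assignment is forced.
Jan 19 can only be covered by Ivanova and Xiong, so that assignment is forced.
Jan 22 can only be covered by Xiong, so that assignment is forced.
One valid schedule: Jan 18→Ivanova+Mbeki, Jan 19→Ivanova+Xiong, Jan 20→Eriksen, Jan 21→Mbeki, Jan 22→Xiong.
Loads: Ivanova 2/2, Mbeki 2/2, Eriksen 1/2, Xiong 2/2 — all within limits.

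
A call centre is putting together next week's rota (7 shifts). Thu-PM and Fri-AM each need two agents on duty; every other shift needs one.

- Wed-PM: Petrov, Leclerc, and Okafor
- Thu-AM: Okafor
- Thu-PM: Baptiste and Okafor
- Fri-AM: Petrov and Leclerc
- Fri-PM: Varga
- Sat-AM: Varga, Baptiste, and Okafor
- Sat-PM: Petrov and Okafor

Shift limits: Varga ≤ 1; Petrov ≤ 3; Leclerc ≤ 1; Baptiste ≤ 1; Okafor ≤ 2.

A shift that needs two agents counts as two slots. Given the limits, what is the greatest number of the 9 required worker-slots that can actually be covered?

8

Total capacity across all agents is 1+3+1+1+2 = 8, and 9 slots are needed, so at most 8 can be filled.
An assignment achieving 8: Wed-PM→Petrov, Thu-AM→Okafor, Thu-PM→Baptiste+Okafor, Fri-AM→Petrov+Leclerc, Fri-PM→Varga, Sat-PM→Petrov.
Loads: Varga 1/1, Petrov 3/3, Leclerc 1/1, Baptiste 1/1, Okafor 2/2.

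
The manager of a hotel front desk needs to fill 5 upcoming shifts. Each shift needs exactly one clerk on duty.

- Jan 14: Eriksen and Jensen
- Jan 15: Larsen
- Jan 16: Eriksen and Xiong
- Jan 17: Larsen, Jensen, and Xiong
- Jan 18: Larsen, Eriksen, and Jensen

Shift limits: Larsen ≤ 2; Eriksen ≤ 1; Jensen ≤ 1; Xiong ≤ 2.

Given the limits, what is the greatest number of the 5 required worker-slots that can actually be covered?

5

Total capacity across all clerks is 2+1+1+2 = 6, and 5 slots are needed, so at most 5 can be filled.
An assignment achieving 5: Jan 14→Eriksen, Jan 15→Larsen, Jan 16→Xiong, Jan 17→Larsen, Jan 18→Jensen.
Loads: Larsen 2/2, Eriksen 1/1, Jensen 1/1, Xiong 1/2.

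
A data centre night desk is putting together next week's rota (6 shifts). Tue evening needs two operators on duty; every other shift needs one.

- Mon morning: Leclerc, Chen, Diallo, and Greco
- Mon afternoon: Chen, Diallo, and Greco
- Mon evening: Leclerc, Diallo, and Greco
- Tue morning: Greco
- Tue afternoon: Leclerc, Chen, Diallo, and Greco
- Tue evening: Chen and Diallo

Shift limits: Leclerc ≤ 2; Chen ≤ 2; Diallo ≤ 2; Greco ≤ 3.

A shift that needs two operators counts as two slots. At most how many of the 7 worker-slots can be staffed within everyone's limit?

7

Total capacity across all operators is 2+2+2+3 = 9, and 7 slots are needed, so at most 7 can be filled.
An assignment achieving 7: Mon morning→Leclerc, Mon afternoon→Chen, Mon evening→Leclerc, Tue morning→Greco, Tue afternoon→Diallo, Tue evening→Chen+Diallo.
Loads: Leclerc 2/2, Chen 2/2, Diallo 2/2, Greco 1/3.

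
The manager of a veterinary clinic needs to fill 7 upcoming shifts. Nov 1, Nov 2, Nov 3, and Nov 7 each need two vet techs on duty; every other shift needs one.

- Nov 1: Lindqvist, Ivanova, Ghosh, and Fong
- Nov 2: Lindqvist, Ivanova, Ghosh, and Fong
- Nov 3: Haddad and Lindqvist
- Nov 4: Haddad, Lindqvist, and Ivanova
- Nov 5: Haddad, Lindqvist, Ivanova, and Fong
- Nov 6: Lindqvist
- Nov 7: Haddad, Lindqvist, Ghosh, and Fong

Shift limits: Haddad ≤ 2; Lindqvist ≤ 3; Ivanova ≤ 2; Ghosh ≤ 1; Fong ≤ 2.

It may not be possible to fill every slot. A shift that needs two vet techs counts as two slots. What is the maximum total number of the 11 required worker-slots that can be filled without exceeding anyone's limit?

10

Total capacity across all vet techs is 2+3+2+1+2 = 10, and 11 slots are needed, so at most 10 can be filled.
An assignment achieving 10: Nov 1→Lindqvist+Ivanova, Nov 2→Ivanova+Ghosh, Nov 3→Haddad+Lindqvist, Nov 4→Haddad, Nov 5→Fong, Nov 6→Lindqvist, Nov 7→Fong.
Loads: Haddad 2/2, Lindqvist 3/3, Ivanova 2/2, Ghosh 1/1, Fong 2/2.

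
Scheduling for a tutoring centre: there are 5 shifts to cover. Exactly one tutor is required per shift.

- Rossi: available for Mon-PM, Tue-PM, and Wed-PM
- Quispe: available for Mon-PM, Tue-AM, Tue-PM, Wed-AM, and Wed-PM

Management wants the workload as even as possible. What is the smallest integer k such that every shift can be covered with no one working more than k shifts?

With 2 tutors and 5 worker-slots to fill, someone must work at least ⌈5/2⌉ = 3 shifts, so k ≥ 3.
k = 3 works: Mon-PM→Rossi, Tue-AM→Quispe, Tue-PM→Rossi, Wed-AM→Quispe, Wed-PM→Rossi.
Loads: Rossi 3, Quispe 2 — all ≤ 3.

3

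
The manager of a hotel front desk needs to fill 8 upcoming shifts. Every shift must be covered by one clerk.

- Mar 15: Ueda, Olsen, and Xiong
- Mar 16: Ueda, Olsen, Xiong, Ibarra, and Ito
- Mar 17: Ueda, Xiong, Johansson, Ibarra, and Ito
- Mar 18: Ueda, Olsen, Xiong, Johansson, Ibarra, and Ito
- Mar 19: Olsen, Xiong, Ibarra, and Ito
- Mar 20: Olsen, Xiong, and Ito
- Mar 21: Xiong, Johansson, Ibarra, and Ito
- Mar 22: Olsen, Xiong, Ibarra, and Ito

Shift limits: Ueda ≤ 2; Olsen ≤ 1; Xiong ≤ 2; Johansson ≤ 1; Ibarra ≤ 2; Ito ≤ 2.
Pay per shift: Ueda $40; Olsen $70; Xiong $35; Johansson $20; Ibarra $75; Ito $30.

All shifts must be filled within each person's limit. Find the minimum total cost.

Picking the cheapest available clerk for each shift independently would cost $215, but that ignores the shift limits.
An optimal schedule: Mar 15→Xiong, Mar 16→Ueda, Mar 17→Ueda, Mar 18→Olsen, Mar 19→Ito, Mar 20→Ito, Mar 21→Johansson, Mar 22→Xiong.
Total: 35 + 40 + 40 + 70 + 30 + 30 + 20 + 35 = $300.

$300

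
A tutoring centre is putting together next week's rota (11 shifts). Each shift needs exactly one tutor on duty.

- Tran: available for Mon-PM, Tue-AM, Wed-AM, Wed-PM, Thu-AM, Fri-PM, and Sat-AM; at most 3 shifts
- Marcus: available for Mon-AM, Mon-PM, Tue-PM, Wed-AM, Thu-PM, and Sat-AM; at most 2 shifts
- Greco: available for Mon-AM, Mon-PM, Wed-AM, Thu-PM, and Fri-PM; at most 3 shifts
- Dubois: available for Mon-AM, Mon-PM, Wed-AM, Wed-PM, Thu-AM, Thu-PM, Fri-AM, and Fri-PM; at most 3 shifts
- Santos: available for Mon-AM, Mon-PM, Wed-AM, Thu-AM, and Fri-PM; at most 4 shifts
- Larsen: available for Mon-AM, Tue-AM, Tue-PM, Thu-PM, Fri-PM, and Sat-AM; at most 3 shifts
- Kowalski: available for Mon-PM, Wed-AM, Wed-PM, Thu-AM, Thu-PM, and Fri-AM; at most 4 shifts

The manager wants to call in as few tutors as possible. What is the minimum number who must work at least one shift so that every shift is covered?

3

11 slots to fill and no one can take more than 4, so at least ⌈11/4⌉ = 3 tutors are needed.
Santos, Larsen, and Kowalski alone can cover everything: Mon-AM→Santos, Mon-PM→Santos, Tue-AM→Larsen, Tue-PM→Larsen, Wed-AM→Santos, Wed-PM→Kowalski, Thu-AM→Kowalski, Thu-PM→Kowalski, Fri-AM→Kowalski, Fri-PM→Santos, Sat-AM→Larsen.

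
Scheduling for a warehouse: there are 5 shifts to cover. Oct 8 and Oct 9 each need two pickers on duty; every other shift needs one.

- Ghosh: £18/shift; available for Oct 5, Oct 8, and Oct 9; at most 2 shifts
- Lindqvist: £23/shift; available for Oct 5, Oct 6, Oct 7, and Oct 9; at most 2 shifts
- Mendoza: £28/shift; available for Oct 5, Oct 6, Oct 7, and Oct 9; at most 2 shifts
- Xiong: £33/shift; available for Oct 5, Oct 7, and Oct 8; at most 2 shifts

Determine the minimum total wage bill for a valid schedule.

Oct 8 can only be covered by Ghosh and Xiong, so that assignment is forced.
Picking the cheapest available picker for each shift independently would cost £156, but that ignores the shift limits.
An optimal schedule: Oct 5→Mendoza, Oct 6→Lindqvist, Oct 7→Lindqvist, Oct 8→Ghosh+Xiong, Oct 9→Ghosh+Mendoza.
Total: 28 + 23 + 23 + 18 + 33 + 18 + 28 = £171.

£171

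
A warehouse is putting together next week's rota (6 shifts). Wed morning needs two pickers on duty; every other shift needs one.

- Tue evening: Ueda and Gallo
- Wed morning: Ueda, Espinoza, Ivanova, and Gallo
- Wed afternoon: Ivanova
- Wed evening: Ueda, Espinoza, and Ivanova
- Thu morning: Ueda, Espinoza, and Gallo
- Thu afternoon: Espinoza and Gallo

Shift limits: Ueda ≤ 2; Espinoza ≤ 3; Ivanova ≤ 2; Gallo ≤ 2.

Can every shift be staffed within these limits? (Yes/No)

Wed afternoon can only be covered by Ivanova, so that assignment is forced.
One valid schedule: Tue evening→Ueda, Wed morning→Espinoza+Ivanova, Wed afternoon→Ivanova, Wed evening→Ueda, Thu morning→Espinoza, Thu afternoon→Espinoza.
Loads: Ueda 2/2, Espinoza 3/3, Ivanova 2/2, Gallo 0/2 — all within limits.

Yes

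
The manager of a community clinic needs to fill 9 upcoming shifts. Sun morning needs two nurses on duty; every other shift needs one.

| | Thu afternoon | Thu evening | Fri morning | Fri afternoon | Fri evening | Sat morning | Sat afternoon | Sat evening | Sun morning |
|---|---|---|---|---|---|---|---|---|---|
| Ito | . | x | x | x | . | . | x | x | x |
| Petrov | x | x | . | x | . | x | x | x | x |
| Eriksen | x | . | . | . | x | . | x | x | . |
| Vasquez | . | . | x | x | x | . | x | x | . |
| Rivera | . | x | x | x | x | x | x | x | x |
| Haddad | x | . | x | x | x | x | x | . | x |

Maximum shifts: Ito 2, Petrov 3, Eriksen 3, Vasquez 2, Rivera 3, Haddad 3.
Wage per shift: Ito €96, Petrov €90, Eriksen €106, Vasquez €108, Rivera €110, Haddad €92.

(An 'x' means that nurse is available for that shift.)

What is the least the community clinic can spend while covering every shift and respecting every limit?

Picking the cheapest available nurse for each shift independently would cost €906, but that ignores the shift limits.
An optimal schedule: Thu afternoon→Petrov, Thu evening→Petrov, Fri morning→Haddad, Fri afternoon→Ito, Fri evening→Haddad, Sat morning→Petrov, Sat afternoon→Eriksen, Sat evening→Eriksen, Sun morning→Haddad+Ito.
Total: 90 + 90 + 92 + 96 + 92 + 90 + 106 + 106 + 92 + 96 = €950.

€950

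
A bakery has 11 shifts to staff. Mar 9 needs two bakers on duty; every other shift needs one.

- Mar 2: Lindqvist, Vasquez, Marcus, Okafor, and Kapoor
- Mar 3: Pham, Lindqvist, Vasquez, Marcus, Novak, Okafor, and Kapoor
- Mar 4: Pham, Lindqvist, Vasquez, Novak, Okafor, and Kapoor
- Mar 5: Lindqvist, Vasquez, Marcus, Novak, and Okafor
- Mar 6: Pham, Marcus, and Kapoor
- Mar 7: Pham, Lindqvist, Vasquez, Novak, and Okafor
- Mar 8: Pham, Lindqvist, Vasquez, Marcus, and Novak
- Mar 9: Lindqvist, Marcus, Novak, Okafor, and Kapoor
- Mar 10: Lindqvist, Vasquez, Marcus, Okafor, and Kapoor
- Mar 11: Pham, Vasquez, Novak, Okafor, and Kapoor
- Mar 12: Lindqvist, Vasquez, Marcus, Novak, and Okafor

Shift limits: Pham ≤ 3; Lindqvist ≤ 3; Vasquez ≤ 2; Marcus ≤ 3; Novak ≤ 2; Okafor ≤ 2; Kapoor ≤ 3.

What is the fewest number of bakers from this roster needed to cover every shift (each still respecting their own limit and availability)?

12 slots to fill and no one can take more than 3, so at least ⌈12/3⌉ = 4 bakers are needed.
Pham, Lindqvist, Marcus, and Kapoor alone can cover everything: Mar 2→Lindqvist, Mar 3→Kapoor, Mar 4→Pham, Mar 5→Lindqvist, Mar 6→Marcus, Mar 7→Pham, Mar 8→Marcus, Mar 9→Marcus+Kapoor, Mar 10→Kapoor, Mar 11→Pham, Mar 12→Lindqvist.

4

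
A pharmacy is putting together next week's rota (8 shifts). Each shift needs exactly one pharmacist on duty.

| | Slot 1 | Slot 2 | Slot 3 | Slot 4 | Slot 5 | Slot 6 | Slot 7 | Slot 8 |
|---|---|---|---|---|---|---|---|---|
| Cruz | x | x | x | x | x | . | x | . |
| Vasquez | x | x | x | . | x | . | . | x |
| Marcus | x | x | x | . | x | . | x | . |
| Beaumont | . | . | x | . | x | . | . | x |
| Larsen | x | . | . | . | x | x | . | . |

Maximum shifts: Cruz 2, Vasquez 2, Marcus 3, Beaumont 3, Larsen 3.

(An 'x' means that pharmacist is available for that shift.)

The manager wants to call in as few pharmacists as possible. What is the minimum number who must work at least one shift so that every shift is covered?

4

8 slots to fill and no one can take more than 3, so at least ⌈8/3⌉ = 3 pharmacists are needed.
No set of 3 pharmacists can cover every shift (each such set leaves at least one shift with no one available or exceeds a cap).
Cruz, Vasquez, Marcus, and Larsen alone can cover everything: Slot 1→Marcus, Slot 2→Vasquez, Slot 3→Marcus, Slot 4→Cruz, Slot 5→Marcus, Slot 6→Larsen, Slot 7→Cruz, Slot 8→Vasquez.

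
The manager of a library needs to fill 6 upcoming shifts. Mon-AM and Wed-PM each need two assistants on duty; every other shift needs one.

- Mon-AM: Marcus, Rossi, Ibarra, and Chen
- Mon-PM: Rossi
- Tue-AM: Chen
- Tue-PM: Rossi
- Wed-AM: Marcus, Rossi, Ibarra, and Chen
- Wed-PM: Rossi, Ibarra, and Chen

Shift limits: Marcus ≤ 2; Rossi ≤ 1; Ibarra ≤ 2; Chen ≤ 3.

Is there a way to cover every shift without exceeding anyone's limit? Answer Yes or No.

No

Total capacity is 8 and 8 slots are needed, so capacity alone doesn't rule it out.
Shifts {Mon-PM, Tue-PM} need 2 worker-slots in total, but the assistants available for any of those shifts (Rossi) can supply at most 1 among them. So no valid schedule exists.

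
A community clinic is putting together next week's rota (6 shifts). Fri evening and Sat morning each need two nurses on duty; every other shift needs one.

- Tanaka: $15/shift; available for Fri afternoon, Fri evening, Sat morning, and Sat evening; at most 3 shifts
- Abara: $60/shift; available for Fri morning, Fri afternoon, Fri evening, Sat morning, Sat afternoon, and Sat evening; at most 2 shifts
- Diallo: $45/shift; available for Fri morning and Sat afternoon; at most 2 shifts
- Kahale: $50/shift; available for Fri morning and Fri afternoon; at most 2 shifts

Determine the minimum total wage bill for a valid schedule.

$305

Fri evening can only be covered by Tanaka and Abara, so that assignment is forced.
Sat morning can only be covered by Tanaka and Abara, so that assignment is forced.
Picking the cheapest available nurse for each shift independently would cost $270, but that ignores the shift limits.
An optimal schedule: Fri morning→Diallo, Fri afternoon→Kahale, Fri evening→Tanaka+Abara, Sat morning→Tanaka+Abara, Sat afternoon→Diallo, Sat evening→Tanaka.
Total: 45 + 50 + 15 + 60 + 15 + 60 + 45 + 15 = $305.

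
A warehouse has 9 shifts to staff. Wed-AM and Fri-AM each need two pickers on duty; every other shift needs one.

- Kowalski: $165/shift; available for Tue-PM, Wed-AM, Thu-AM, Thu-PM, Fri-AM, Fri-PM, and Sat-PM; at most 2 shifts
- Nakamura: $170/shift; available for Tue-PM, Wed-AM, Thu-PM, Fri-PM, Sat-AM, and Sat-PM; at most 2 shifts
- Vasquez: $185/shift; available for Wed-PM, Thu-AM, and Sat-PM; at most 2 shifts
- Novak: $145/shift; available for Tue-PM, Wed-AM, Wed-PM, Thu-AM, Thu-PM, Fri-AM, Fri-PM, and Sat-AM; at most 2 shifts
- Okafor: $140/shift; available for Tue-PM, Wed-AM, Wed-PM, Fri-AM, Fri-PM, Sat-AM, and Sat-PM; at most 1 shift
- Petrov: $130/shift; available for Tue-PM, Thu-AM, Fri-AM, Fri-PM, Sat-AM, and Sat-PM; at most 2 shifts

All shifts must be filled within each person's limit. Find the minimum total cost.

$1730

Picking the cheapest available picker for each shift independently would cost $1490, but that ignores the shift limits.
An optimal schedule: Tue-PM→Nakamura, Wed-AM→Novak+Okafor, Wed-PM→Vasquez, Thu-AM→Kowalski, Thu-PM→Kowalski, Fri-AM→Novak+Petrov, Fri-PM→Petrov, Sat-AM→Nakamura, Sat-PM→Vasquez.
Total: 170 + 145 + 140 + 185 + 165 + 165 + 145 + 130 + 130 + 170 + 185 = $1730.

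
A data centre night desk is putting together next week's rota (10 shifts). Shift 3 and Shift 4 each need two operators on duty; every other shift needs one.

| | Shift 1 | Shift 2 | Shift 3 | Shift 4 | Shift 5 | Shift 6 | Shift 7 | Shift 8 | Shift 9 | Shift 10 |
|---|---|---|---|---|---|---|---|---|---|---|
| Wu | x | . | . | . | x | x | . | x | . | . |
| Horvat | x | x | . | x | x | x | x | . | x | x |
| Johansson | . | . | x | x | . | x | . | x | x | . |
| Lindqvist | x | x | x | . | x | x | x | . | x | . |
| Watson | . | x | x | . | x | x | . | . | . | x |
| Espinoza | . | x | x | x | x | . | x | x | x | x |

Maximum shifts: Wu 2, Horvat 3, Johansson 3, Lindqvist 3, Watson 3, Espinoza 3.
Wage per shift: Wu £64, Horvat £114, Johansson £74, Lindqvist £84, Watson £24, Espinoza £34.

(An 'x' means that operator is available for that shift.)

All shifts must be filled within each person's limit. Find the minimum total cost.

Picking the cheapest available operator for each shift independently would cost £428, but that ignores the shift limits.
An optimal schedule: Shift 1→Wu, Shift 2→Watson, Shift 3→Johansson+Lindqvist, Shift 4→Espinoza+Johansson, Shift 5→Watson, Shift 6→Wu, Shift 7→Espinoza, Shift 8→Espinoza, Shift 9→Johansson, Shift 10→Watson.
Total: 64 + 24 + 74 + 84 + 34 + 74 + 24 + 64 + 34 + 34 + 74 + 24 = £608.

£608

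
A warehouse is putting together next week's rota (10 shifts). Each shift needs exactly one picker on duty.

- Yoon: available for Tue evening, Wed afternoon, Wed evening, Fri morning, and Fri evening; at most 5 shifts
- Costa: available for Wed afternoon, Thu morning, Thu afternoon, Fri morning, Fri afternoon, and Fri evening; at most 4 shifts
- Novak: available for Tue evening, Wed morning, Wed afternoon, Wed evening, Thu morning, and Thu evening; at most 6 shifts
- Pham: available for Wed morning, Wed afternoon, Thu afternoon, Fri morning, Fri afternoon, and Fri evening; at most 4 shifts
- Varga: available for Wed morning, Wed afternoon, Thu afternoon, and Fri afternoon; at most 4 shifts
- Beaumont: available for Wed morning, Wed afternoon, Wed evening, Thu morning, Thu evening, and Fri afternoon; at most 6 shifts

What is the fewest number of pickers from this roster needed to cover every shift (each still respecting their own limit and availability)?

10 slots to fill and no one can take more than 6, so at least ⌈10/6⌉ = 2 pickers are needed.
Costa and Novak alone can cover everything: Tue evening→Novak, Wed morning→Novak, Wed afternoon→Novak, Wed evening→Novak, Thu morning→Novak, Thu afternoon→Costa, Thu evening→Novak, Fri morning→Costa, Fri afternoon→Costa, Fri evening→Costa.

2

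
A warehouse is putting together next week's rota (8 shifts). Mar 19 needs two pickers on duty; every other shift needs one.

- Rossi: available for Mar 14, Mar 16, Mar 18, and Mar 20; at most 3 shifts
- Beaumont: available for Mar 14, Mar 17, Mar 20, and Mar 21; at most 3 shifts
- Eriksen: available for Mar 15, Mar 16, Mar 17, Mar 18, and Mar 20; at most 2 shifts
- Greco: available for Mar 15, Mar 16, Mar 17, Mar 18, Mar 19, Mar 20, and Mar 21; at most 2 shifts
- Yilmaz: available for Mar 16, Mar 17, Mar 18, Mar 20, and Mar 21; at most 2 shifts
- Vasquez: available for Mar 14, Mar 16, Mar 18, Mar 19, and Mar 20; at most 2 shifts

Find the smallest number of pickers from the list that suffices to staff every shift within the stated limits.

9 slots to fill and no one can take more than 3, so at least ⌈9/3⌉ = 3 pickers are needed.
Any 3 pickers together have capacity at most 3+3+2 = 8 < 9 slots, so 3 can never suffice.
Rossi, Beaumont, Greco, and Vasquez alone can cover everything: Mar 14→Rossi, Mar 15→Greco, Mar 16→Rossi, Mar 17→Beaumont, Mar 18→Rossi, Mar 19→Greco+Vasquez, Mar 20→Beaumont, Mar 21→Beaumont.

4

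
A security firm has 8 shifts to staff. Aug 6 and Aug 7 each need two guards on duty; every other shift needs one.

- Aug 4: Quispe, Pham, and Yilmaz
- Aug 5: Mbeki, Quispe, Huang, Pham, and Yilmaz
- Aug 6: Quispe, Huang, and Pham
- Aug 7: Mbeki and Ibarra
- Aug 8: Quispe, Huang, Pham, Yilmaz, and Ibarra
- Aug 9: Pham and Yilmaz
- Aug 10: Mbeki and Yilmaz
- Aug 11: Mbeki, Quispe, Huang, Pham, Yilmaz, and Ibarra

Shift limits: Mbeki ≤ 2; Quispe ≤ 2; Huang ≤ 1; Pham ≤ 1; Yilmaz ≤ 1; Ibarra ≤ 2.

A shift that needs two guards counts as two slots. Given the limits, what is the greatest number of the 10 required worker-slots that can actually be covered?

9

Total capacity across all guards is 2+2+1+1+1+2 = 9, and 10 slots are needed, so at most 9 can be filled.
An assignment achieving 9: Aug 4→Quispe, Aug 5→Yilmaz, Aug 6→Quispe+Huang, Aug 7→Mbeki+Ibarra, Aug 8→Ibarra, Aug 9→Pham, Aug 10→Mbeki.
Loads: Mbeki 2/2, Quispe 2/2, Huang 1/1, Pham 1/1, Yilmaz 1/1, Ibarra 2/2.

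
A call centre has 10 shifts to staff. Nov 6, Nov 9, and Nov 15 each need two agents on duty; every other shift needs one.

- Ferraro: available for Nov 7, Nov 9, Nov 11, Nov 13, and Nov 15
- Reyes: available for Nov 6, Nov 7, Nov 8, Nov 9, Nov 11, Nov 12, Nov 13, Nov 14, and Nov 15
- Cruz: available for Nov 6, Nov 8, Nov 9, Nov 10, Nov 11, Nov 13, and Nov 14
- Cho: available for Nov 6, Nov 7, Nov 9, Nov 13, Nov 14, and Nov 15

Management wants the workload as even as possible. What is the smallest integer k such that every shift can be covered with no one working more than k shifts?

4

With 4 agents and 13 worker-slots to fill, someone must work at least ⌈13/4⌉ = 4 shifts, so k ≥ 4.
k = 4 works: Nov 6→Reyes+Cruz, Nov 7→Ferraro, Nov 8→Reyes, Nov 9→Cruz+Cho, Nov 10→Cruz, Nov 11→Ferraro, Nov 12→Reyes, Nov 13→Ferraro, Nov 14→Reyes, Nov 15→Ferraro+Cho.
Loads: Ferraro 4, Reyes 4, Cruz 3, Cho 2 — all ≤ 4.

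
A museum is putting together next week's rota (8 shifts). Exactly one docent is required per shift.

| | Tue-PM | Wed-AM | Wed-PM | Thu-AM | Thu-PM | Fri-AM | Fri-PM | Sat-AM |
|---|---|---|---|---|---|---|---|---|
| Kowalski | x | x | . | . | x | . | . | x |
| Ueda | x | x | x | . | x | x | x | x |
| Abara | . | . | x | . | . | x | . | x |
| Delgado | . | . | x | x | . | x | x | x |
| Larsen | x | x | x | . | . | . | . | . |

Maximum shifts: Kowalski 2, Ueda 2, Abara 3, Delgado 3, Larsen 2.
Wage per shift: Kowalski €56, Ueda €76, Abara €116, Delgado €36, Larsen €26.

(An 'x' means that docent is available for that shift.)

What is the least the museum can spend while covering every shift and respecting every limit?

Thu-AM can only be covered by Delgado, so that assignment is forced.
Picking the cheapest available docent for each shift independently would cost €278, but that ignores the shift limits.
An optimal schedule: Tue-PM→Larsen, Wed-AM→Larsen, Wed-PM→Ueda, Thu-AM→Delgado, Thu-PM→Kowalski, Fri-AM→Delgado, Fri-PM→Delgado, Sat-AM→Kowalski.
Total: 26 + 26 + 76 + 36 + 56 + 36 + 36 + 56 = €348.

€348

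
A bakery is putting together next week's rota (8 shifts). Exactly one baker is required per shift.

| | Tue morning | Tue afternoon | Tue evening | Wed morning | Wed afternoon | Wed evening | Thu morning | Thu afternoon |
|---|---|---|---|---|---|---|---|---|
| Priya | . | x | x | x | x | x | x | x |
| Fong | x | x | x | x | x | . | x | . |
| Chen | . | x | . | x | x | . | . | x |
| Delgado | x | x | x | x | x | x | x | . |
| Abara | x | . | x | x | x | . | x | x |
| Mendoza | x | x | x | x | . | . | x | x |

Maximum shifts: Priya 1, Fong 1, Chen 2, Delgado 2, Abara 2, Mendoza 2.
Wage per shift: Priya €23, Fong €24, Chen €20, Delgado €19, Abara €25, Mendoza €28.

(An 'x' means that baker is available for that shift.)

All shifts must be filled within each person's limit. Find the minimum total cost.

Picking the cheapest available baker for each shift independently would cost €153, but that ignores the shift limits.
An optimal schedule: Tue morning→Fong, Tue afternoon→Chen, Tue evening→Delgado, Wed morning→Abara, Wed afternoon→Delgado, Wed evening→Priya, Thu morning→Abara, Thu afternoon→Chen.
Total: 24 + 20 + 19 + 25 + 19 + 23 + 25 + 20 = €175.

€175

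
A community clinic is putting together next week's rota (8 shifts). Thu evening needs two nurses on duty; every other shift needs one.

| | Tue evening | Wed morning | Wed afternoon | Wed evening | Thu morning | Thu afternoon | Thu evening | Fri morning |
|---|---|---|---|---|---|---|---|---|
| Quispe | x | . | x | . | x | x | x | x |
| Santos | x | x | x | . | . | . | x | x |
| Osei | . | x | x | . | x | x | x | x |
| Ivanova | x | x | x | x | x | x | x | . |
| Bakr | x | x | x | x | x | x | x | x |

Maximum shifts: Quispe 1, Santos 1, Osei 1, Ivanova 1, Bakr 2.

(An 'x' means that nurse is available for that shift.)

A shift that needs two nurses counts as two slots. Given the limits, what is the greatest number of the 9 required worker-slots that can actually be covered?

Total capacity across all nurses is 1+1+1+1+2 = 6, and 9 slots are needed, so at most 6 can be filled.
An assignment achieving 6: Tue evening→Quispe, Wed morning→Santos, Wed evening→Ivanova, Thu morning→Osei, Thu afternoon→Bakr, Fri morning→Bakr.
Loads: Quispe 1/1, Santos 1/1, Osei 1/1, Ivanova 1/1, Bakr 2/2.

6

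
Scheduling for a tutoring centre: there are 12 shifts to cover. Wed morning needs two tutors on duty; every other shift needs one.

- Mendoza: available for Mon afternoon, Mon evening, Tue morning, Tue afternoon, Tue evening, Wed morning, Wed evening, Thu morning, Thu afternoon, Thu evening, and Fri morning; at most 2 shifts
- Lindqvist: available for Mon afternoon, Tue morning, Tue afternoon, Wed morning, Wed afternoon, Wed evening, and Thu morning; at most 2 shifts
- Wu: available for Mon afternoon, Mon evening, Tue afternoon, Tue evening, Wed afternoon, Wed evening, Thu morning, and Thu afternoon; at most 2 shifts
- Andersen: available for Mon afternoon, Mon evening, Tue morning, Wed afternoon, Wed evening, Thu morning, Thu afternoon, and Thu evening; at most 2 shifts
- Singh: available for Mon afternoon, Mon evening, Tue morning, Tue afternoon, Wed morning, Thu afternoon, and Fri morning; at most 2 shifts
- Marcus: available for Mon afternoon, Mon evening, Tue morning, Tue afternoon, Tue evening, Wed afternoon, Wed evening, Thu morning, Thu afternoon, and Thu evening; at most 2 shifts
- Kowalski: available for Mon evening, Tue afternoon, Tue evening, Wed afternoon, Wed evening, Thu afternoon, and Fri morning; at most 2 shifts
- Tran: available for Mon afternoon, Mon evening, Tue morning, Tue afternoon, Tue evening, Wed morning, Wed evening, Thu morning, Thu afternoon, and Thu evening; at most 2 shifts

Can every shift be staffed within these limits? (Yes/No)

Yes

One valid schedule: Mon afternoon→Andersen, Mon evening→Andersen, Tue morning→Lindqvist, Tue afternoon→Singh, Tue evening→Wu, Wed morning→Singh+Tran, Wed afternoon→Lindqvist, Wed evening→Marcus, Thu morning→Wu, Thu afternoon→Marcus, Thu evening→Mendoza, Fri morning→Mendoza.
Loads: Mendoza 2/2, Lindqvist 2/2, Wu 2/2, Andersen 2/2, Singh 2/2, Marcus 2/2, Kowalski 0/2, Tran 1/2 — all within limits.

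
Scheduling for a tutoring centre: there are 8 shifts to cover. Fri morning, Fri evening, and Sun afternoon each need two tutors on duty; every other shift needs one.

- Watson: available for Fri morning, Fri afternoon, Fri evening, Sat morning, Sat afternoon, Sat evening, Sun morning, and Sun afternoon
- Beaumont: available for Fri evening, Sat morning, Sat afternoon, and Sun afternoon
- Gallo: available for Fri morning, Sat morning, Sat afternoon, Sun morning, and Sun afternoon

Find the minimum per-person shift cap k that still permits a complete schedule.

With 3 tutors and 11 worker-slots to fill, someone must work at least ⌈11/3⌉ = 4 shifts, so k ≥ 4.
k = 4 works: Fri morning→Watson+Gallo, Fri afternoon→Watson, Fri evening→Watson+Beaumont, Sat morning→Beaumont, Sat afternoon→Beaumont, Sat evening→Watson, Sun morning→Gallo, Sun afternoon→Beaumont+Gallo.
Loads: Watson 4, Beaumont 4, Gallo 3 — all ≤ 4.

4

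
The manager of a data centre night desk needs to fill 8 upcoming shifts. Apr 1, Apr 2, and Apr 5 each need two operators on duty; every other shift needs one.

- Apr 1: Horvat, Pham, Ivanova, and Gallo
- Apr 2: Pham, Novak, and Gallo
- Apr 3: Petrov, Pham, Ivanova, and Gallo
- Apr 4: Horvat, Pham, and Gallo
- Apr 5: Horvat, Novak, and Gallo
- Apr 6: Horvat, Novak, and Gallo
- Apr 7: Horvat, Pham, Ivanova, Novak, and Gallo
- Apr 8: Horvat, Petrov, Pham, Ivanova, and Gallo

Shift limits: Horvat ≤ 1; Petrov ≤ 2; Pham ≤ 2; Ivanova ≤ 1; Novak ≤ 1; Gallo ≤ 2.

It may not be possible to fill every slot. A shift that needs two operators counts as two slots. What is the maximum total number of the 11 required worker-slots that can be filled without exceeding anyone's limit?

9

Total capacity across all operators is 1+2+2+1+1+2 = 9, and 11 slots are needed, so at most 9 can be filled.
An assignment achieving 9: Apr 1→Pham+Ivanova, Apr 2→Pham+Novak, Apr 3→Petrov, Apr 4→Horvat, Apr 5→Gallo, Apr 6→Gallo, Apr 8→Petrov.
Loads: Horvat 1/1, Petrov 2/2, Pham 2/2, Ivanova 1/1, Novak 1/1, Gallo 2/2.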